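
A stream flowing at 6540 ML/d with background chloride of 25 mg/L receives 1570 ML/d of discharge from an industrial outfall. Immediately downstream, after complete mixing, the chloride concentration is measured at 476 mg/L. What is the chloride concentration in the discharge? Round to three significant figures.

Mass balance: 6540·25.00 + 1570·Cₑ = 8110·476.0
→ Cₑ = (8110·476.0 − 6540·25.00) / 1570 = 2355 mg/L.

2350 mg/L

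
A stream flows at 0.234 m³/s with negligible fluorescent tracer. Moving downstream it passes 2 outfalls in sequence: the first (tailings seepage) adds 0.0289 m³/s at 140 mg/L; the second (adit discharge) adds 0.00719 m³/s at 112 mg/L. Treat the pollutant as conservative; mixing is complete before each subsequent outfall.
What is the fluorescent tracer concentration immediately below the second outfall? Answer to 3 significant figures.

18.0 mg/L

Below outfall 1: Q → 0.2629 m³/s, C = (0.2340·0 + 0.02890·140.0)/0.2629 = 15.39 mg/L.
Below outfall 2: Q → 0.2701 m³/s, C = (0.2629·15.39 + 0.007190·112.0)/0.2701 = 17.96 mg/L.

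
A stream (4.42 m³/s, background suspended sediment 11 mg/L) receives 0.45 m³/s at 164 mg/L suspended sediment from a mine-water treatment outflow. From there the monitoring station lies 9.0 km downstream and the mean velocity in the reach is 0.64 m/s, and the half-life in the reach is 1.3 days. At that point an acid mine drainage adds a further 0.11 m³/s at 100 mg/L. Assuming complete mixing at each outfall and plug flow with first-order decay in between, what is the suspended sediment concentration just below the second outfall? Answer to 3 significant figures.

Flow-weighted average: C = (4.420·11.00 + 0.4500·164.0) / 4.870 = 122.4/4.870 = 25.14 mg/L; combined flow 4.870 m³/s.
Travel time t = 9.0·1000 / 0.64 = 14060 s = 3.906 h.
Half-life 1.3 d → k = ln 2 / 1.3 = 0.5332 d⁻¹.
After decay, C = 25.14 × e^(−kt) = 25.14 × 0.9169 = 23.05 mg/L.
At the second outfall, C = (4.870·23.05 + 0.1100·100.0) / (4.870 + 0.1100) = 24.75 mg/L.

24.7 mg/L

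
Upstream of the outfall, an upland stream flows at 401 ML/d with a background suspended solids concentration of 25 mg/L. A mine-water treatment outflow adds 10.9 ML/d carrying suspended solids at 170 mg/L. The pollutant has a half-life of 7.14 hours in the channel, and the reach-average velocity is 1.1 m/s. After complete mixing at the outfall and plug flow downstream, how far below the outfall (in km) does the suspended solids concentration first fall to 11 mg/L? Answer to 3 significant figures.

39.3 km

Mixed concentration C = ΣQC/ΣQ = (401.0·25.00 + 10.90·170.0) / 411.9 = 11880/411.9 = 28.84 mg/L.
Half-life 7.14 h → k = ln 2 / 7.14 = 0.09708 h⁻¹ = 2.330 d⁻¹.
Set 28.84·exp(−k·t) = 11 → t = ln(28.84/11)/k = 35740 s = 9.928 h.
Distance = v·t = 1.1·35740 = 39310 m = 39.31 km.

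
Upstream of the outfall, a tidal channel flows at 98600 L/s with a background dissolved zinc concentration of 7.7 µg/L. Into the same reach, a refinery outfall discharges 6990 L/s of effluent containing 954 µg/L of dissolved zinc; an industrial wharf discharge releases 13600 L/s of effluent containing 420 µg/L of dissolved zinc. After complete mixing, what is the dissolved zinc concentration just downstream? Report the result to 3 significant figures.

110 µg/L

Mixed concentration C = ΣQC/ΣQ = (98600·7.700 + 6990·954.0 + 13600·420.0) / 119200 = 13140000/119200 = 110.2 µg/L.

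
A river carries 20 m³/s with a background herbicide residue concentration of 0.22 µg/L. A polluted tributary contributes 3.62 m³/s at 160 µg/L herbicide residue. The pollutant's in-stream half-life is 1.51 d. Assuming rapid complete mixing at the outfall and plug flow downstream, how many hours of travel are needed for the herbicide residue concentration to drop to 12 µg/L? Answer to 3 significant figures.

37.8 h

After mixing, C = (20.00·0.2200 + 3.620·160.0) / 23.62 = 583.6/23.62 = 24.71 µg/L.
Half-life 1.51 d → k = ln 2 / 1.51 = 0.4590 d⁻¹.
24.71·exp(−k·t) = 12 → t = ln(24.71/12)/k = 135900 s = 37.76 h.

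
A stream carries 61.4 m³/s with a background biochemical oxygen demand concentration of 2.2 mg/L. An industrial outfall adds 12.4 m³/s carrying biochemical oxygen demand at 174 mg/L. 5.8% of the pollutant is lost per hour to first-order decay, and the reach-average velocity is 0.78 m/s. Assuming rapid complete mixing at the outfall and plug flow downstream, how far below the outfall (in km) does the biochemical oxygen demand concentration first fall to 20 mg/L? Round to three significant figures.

Mass balance: C = (61.40·2.200 + 12.40·174.0) / 73.80 = 2293/73.80 = 31.07 mg/L.
5.8%/h lost → k = −ln(1 − 0.058) = 0.05975 h⁻¹.
Set 31.07·exp(−k·t) = 20 → t = ln(31.07/20)/k = 26530 s = 7.370 h.
Distance = v·t = 0.78·26530 = 20700 m = 20.70 km.

20.7 km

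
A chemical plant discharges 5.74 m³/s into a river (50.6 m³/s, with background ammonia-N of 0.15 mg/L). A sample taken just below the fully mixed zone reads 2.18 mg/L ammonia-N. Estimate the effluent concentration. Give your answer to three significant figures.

Mass balance: 50.60·0.1500 + 5.740·Cₑ = 56.34·2.180
→ Cₑ = (56.34·2.180 − 50.60·0.1500) / 5.740 = 20.08 mg/L.

20.1 mg/L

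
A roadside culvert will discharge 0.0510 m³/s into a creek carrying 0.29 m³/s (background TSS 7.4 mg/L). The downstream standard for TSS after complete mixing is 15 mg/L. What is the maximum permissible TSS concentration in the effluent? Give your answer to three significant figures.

58.2 mg/L

At the limit, (Qr·Cr + Qe·Cₑ)/(Qr + Qe) = 15:
Cₑ = (0.3410·15 − 0.2900·7.400) / 0.05100 = 58.22 mg/L.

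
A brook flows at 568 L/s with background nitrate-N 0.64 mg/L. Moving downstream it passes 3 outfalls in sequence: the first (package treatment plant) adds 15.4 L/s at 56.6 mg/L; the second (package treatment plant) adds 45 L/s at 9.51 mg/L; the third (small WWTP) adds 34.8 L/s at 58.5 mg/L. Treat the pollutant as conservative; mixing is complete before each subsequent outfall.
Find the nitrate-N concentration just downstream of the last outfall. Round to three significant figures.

5.58 mg/L

Outfall 1: combined Q = 583.4 L/s; C = (568.0·0.6400 + 15.40·56.60)/583.4 = 2.117 mg/L.
Outfall 2: combined Q = 628.4 L/s; C = (583.4·2.117 + 45.00·9.510)/628.4 = 2.647 mg/L.
Outfall 3: combined Q = 663.2 L/s; C = (628.4·2.647 + 34.80·58.50)/663.2 = 5.577 mg/L.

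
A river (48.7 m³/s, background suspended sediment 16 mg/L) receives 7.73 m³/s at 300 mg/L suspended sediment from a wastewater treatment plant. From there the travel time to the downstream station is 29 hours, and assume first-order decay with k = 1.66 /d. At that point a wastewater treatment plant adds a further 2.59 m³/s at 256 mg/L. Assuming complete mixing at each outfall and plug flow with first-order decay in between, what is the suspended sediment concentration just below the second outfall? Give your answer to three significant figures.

Mass balance: C = (48.70·16.00 + 7.730·300.0) / 56.43 = 3098/56.43 = 54.90 mg/L; combined flow 56.43 m³/s.
First-order decay: C = 54.90·exp(−k·t) = 54.90·0.1345 = 7.387 mg/L.
At the second outfall, C = (56.43·7.387 + 2.590·256.0) / (56.43 + 2.590) = 18.30 mg/L.

18.3 mg/L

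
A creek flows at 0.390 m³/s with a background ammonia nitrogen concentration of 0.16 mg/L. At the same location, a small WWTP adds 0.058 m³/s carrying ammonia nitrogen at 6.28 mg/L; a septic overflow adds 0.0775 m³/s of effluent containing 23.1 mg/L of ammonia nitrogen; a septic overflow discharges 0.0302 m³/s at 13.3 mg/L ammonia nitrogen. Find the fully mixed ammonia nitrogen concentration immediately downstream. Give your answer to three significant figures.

After mixing, C = (0.3900·0.1600 + 0.05800·6.280 + 0.07750·23.10 + 0.03020·13.30) / 0.5557 = 2.619/0.5557 = 4.712 mg/L.

4.71 mg/L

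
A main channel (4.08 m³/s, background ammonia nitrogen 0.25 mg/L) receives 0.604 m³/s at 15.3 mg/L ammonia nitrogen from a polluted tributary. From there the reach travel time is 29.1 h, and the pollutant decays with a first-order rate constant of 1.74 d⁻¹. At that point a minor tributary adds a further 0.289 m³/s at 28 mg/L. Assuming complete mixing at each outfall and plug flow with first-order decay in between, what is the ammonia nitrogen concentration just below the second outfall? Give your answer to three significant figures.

1.88 mg/L

After mixing, C = (4.080·0.2500 + 0.6040·15.30) / 4.684 = 10.26/4.684 = 2.191 mg/L; combined flow 4.684 m³/s.
Applying C = C₀e^(−kt): 2.191 × 0.1213 = 0.2657 mg/L.
Second outfall: C = (4.684·0.2657 + 0.2890·28.00)/4.973 = 1.877 mg/L.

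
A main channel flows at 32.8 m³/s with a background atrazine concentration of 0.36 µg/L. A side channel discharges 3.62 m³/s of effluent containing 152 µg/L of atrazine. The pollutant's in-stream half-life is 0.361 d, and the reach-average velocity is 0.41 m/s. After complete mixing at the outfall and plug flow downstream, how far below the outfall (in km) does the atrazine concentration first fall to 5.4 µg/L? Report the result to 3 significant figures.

Mass balance: C = (32.80·0.3600 + 3.620·152.0) / 36.42 = 562.0/36.42 = 15.43 µg/L.
Half-life 0.361 d → k = ln 2 / 0.361 = 1.920 d⁻¹.
Set 15.43·exp(−k·t) = 5.4 → t = ln(15.43/5.4)/k = 47250 s = 13.13 h.
Distance = v·t = 0.41·47250 = 19370 m = 19.37 km.

19.4 km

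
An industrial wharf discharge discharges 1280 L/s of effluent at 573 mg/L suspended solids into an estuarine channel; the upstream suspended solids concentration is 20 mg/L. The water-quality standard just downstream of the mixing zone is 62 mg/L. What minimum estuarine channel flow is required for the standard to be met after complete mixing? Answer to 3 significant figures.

Set C_mix = 62: (Q·20.00 + 1280·573.0) / (Q + 1280) = 62
→ Q = 1280·(573.0 − 62)/(62 − 20.00) = 15570 L/s.

15600 L/s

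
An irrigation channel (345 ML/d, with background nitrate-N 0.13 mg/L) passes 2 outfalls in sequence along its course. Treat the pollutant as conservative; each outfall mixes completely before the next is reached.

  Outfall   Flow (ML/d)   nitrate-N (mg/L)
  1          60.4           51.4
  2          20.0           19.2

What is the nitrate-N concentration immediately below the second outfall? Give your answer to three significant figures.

Outfall 1: combined Q = 405.4 ML/d; C = (345.0·0.1300 + 60.40·51.40)/405.4 = 7.769 mg/L.
Outfall 2: combined Q = 425.4 ML/d; C = (405.4·7.769 + 20.00·19.20)/425.4 = 8.306 mg/L.

8.31 mg/L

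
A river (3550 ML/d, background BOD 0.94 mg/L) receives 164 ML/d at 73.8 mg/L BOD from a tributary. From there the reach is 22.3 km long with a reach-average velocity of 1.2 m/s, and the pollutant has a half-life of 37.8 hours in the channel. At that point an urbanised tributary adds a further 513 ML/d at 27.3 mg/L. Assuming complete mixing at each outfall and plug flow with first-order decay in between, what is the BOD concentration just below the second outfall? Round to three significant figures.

Conservation of mass: C = (3550·0.9400 + 164.0·73.80) / 3714 = 15440/3714 = 4.157 mg/L; combined flow 3714 ML/d.
Travel time t = 22.3·1000 / 1.2 = 18580 s = 5.162 h.
Half-life 37.8 h → k = ln 2 / 37.8 = 0.01834 h⁻¹ = 0.4401 d⁻¹.
First-order decay: C = 4.157·exp(−k·t) = 4.157·0.9097 = 3.782 mg/L.
At the second outfall, C = (3714·3.782 + 513.0·27.30) / (3714 + 513.0) = 6.636 mg/L.

6.64 mg/L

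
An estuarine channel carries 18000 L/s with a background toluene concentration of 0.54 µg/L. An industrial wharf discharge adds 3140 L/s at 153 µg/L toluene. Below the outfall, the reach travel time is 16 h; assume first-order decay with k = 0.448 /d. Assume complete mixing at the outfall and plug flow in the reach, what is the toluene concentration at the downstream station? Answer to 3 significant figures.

17.2 µg/L

Conservation of mass: C = (18000·0.5400 + 3140·153.0) / 21140 = 490100/21140 = 23.19 µg/L.
Decay over the reach: 23.19·exp(−kt) = 23.19·0.7418 = 17.20 µg/L.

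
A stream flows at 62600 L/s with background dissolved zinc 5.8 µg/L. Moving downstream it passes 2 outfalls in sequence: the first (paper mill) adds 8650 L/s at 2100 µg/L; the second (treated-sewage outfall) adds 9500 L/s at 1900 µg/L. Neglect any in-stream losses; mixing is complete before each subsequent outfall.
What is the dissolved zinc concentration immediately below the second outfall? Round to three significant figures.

Below outfall 1: Q → 71250 L/s, C = (62600·5.800 + 8650·2100)/71250 = 260.0 µg/L.
Below outfall 2: Q → 80750 L/s, C = (71250·260.0 + 9500·1900)/80750 = 453.0 µg/L.

453 µg/L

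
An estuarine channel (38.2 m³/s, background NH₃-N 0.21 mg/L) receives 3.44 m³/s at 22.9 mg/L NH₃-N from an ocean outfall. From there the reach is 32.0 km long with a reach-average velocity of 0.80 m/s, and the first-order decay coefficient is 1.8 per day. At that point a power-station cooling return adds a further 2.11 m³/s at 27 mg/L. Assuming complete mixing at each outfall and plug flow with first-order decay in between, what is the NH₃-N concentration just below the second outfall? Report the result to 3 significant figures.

2.16 mg/L

Mixed concentration C = ΣQC/ΣQ = (38.20·0.2100 + 3.440·22.90) / 41.64 = 86.80/41.64 = 2.084 mg/L; combined flow 41.64 m³/s.
Travel time t = 32.0·1000 / 0.80 = 40000 s = 11.11 h.
After decay, C = 2.084 × e^(−kt) = 2.084 × 0.4346 = 0.9059 mg/L.
At the second outfall, C = (41.64·0.9059 + 2.110·27.00) / (41.64 + 2.110) = 2.164 mg/L.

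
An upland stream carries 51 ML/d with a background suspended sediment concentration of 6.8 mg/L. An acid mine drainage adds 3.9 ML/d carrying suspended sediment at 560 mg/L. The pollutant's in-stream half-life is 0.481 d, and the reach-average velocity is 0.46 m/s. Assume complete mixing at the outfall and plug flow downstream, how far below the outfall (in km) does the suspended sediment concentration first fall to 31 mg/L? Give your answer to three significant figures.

10.9 km

Mass balance: C = (51.00·6.800 + 3.900·560.0) / 54.90 = 2531/54.90 = 46.10 mg/L.
Half-life 0.481 d → k = ln 2 / 0.481 = 1.441 d⁻¹.
Set 46.10·exp(−k·t) = 31 → t = ln(46.10/31)/k = 23790 s = 6.608 h.
Distance = v·t = 0.46·23790 = 10940 m = 10.94 km.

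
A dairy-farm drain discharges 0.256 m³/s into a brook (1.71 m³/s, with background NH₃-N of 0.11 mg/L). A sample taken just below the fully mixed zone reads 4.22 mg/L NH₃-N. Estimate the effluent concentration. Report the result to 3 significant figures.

Mass balance: 1.710·0.1100 + 0.2560·Cₑ = 1.966·4.220
→ Cₑ = (1.966·4.220 − 1.710·0.1100) / 0.2560 = 31.67 mg/L.

31.7 mg/L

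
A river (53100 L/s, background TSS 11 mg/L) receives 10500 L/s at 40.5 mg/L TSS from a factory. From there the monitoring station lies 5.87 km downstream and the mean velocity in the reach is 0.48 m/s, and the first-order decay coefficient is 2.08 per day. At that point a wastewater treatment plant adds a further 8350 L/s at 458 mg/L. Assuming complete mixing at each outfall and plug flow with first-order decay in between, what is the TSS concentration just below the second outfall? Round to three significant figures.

Mixed concentration C = ΣQC/ΣQ = (53100·11.00 + 10500·40.50) / 63600 = 1009000/63600 = 15.87 mg/L; combined flow 63600 L/s.
Travel time t = 5.87·1000 / 0.48 = 12230 s = 3.397 h.
Applying C = C₀e^(−kt): 15.87 × 0.7450 = 11.82 mg/L.
At the second outfall, C = (63600·11.82 + 8350·458.0) / (63600 + 8350) = 63.60 mg/L.

63.6 mg/L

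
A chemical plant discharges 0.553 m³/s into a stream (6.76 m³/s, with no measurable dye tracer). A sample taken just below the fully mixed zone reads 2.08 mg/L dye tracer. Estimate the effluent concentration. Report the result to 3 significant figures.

27.5 mg/L

Mass balance: 6.760·0 + 0.5530·Cₑ = 7.313·2.080
→ Cₑ = (7.313·2.080 − 6.760·0) / 0.5530 = 27.51 mg/L.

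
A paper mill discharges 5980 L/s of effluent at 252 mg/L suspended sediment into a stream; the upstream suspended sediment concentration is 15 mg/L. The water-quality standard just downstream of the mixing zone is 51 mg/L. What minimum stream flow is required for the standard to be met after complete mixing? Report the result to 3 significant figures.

33400 L/s

Set C_mix = 51: (Q·15.00 + 5980·252.0) / (Q + 5980) = 51
→ Q = 5980·(252.0 − 51)/(51 − 15.00) = 33390 L/s.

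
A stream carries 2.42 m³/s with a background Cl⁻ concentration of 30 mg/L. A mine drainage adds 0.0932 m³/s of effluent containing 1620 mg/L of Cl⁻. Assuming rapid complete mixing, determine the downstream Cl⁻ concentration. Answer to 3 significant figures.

89.0 mg/L

Flow-weighted average: C = (2.420·30.00 + 0.09320·1620) / 2.513 = 223.6/2.513 = 88.96 mg/L.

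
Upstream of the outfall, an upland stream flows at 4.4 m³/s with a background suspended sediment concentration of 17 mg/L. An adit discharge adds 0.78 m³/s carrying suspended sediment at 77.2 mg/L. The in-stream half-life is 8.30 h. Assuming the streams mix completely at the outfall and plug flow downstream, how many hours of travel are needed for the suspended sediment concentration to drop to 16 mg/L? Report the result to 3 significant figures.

5.84 h

Mixed concentration C = ΣQC/ΣQ = (4.400·17.00 + 0.7800·77.20) / 5.180 = 135.0/5.180 = 26.06 mg/L.
Half-life 8.30 h → k = ln 2 / 8.30 = 0.08351 h⁻¹ = 2.004 d⁻¹.
26.06·exp(−k·t) = 16 → t = ln(26.06/16)/k = 21040 s = 5.843 h.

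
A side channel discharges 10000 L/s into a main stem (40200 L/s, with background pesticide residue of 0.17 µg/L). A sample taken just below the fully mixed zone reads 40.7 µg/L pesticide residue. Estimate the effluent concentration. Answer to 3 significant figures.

204 µg/L

Mass balance: 40200·0.1700 + 10000·Cₑ = 50200·40.70
→ Cₑ = (50200·40.70 − 40200·0.1700) / 10000 = 203.6 µg/L.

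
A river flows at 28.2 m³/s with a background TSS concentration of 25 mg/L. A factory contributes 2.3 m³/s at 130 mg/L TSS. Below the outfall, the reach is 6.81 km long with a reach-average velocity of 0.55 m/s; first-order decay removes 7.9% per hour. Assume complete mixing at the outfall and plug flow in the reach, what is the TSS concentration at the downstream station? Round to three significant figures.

24.8 mg/L

Flow-weighted average: C = (28.20·25.00 + 2.300·130.0) / 30.50 = 1004/30.50 = 32.92 mg/L.
Travel time t = 6.81·1000 / 0.55 = 12380 s = 3.439 h.
7.9%/h lost → k = −ln(1 − 0.079) = 0.08230 h⁻¹.
Applying C = C₀e^(−kt): 32.92 × 0.7535 = 24.80 mg/L.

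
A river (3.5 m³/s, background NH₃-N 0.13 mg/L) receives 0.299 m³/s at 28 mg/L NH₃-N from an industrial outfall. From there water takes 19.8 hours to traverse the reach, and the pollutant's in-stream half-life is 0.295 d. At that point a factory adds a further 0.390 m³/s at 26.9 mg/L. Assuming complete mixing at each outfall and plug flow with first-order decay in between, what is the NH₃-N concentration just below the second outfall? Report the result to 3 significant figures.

Conservation of mass: C = (3.500·0.1300 + 0.2990·28.00) / 3.799 = 8.827/3.799 = 2.324 mg/L; combined flow 3.799 m³/s.
Half-life 0.295 d → k = ln 2 / 0.295 = 2.350 d⁻¹.
Decay over the reach: 2.324·exp(−kt) = 2.324·0.1439 = 0.3344 mg/L.
At the second outfall, C = (3.799·0.3344 + 0.3900·26.90) / (3.799 + 0.3900) = 2.808 mg/L.

2.81 mg/L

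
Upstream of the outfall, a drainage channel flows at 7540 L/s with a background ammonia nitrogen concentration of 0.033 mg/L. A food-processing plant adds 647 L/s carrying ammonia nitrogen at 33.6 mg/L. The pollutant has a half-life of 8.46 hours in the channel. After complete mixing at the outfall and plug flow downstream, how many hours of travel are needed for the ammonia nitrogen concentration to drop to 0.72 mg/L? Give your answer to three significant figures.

16.1 h

Flow-weighted average: C = (7540·0.03300 + 647.0·33.60) / 8187 = 21990/8187 = 2.686 mg/L.
Half-life 8.46 h → k = ln 2 / 8.46 = 0.08193 h⁻¹ = 1.966 d⁻¹.
2.686·exp(−k·t) = 0.72 → t = ln(2.686/0.72)/k = 57840 s = 16.07 h.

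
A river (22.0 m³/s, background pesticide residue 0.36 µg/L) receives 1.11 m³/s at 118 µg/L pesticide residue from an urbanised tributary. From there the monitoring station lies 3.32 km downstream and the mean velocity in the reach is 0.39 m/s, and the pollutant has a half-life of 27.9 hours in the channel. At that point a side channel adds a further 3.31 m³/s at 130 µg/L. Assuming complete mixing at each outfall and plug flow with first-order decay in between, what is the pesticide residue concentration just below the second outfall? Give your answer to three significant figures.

Mixed concentration C = ΣQC/ΣQ = (22.00·0.3600 + 1.110·118.0) / 23.11 = 138.9/23.11 = 6.010 µg/L; combined flow 23.11 m³/s.
Travel time t = 3.32·1000 / 0.39 = 8513 s = 2.365 h.
Half-life 27.9 h → k = ln 2 / 27.9 = 0.02484 h⁻¹ = 0.5963 d⁻¹.
After decay, C = 6.010 × e^(−kt) = 6.010 × 0.9429 = 5.667 µg/L.
At the second outfall, C = (23.11·5.667 + 3.310·130.0) / (23.11 + 3.310) = 21.24 µg/L.

21.2 µg/L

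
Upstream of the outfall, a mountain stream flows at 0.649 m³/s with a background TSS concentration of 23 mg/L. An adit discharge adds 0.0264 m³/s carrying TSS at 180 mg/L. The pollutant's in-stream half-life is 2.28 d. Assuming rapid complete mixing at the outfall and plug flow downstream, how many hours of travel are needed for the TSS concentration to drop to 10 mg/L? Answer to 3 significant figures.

Conservation of mass: C = (0.6490·23.00 + 0.02640·180.0) / 0.6754 = 19.68/0.6754 = 29.14 mg/L.
Half-life 2.28 d → k = ln 2 / 2.28 = 0.3040 d⁻¹.
29.14·exp(−k·t) = 10 → t = ln(29.14/10)/k = 303900 s = 84.42 h.

84.4 h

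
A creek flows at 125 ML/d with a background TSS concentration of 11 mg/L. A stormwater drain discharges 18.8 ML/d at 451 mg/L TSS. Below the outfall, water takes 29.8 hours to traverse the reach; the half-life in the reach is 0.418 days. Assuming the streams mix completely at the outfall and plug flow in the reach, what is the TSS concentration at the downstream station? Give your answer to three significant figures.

Flow-weighted average: C = (125.0·11.00 + 18.80·451.0) / 143.8 = 9854/143.8 = 68.52 mg/L.
Half-life 0.418 d → k = ln 2 / 0.418 = 1.658 d⁻¹.
First-order decay: C = 68.52·exp(−k·t) = 68.52·0.1276 = 8.743 mg/L.

8.74 mg/L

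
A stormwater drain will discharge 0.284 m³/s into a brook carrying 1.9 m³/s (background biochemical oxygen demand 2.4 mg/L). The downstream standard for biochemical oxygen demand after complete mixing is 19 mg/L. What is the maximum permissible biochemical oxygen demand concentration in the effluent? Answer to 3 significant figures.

130 mg/L

At the limit, (Qr·Cr + Qe·Cₑ)/(Qr + Qe) = 19:
Cₑ = (2.184·19 − 1.900·2.400) / 0.2840 = 130.1 mg/L.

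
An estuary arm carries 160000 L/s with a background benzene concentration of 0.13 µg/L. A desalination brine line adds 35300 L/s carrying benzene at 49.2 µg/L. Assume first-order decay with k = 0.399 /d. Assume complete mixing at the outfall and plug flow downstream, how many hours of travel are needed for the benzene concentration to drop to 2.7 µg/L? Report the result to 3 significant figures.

Flow-weighted average: C = (160000·0.1300 + 35300·49.20) / 195300 = 1758000/195300 = 8.999 µg/L.
8.999·exp(−k·t) = 2.7 → t = ln(8.999/2.7)/k = 260700 s = 72.41 h.

72.4 h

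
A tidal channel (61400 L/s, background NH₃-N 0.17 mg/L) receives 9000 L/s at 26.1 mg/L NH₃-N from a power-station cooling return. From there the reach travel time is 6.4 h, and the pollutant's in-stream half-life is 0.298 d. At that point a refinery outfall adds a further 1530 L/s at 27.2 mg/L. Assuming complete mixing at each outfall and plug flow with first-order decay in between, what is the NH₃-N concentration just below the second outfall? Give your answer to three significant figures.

Mixed concentration C = ΣQC/ΣQ = (61400·0.1700 + 9000·26.10) / 70400 = 245300/70400 = 3.485 mg/L; combined flow 70400 L/s.
Half-life 0.298 d → k = ln 2 / 0.298 = 2.326 d⁻¹.
Decay over the reach: 3.485·exp(−kt) = 3.485·0.5378 = 1.874 mg/L.
At the second outfall, C = (70400·1.874 + 1530·27.20) / (70400 + 1530) = 2.413 mg/L.

2.41 mg/L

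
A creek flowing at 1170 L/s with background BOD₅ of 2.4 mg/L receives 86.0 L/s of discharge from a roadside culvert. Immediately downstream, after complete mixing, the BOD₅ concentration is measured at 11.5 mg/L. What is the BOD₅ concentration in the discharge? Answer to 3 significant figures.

135 mg/L

Mass balance: 1170·2.400 + 86.00·Cₑ = 1256·11.50
→ Cₑ = (1256·11.50 − 1170·2.400) / 86.00 = 135.3 mg/L.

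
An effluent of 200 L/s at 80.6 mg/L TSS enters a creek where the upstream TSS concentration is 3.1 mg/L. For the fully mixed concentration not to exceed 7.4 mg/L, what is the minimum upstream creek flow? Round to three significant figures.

3400 L/s

Set C_mix = 7.4: (Q·3.100 + 200.0·80.60) / (Q + 200.0) = 7.4
→ Q = 200.0·(80.60 − 7.4)/(7.4 − 3.100) = 3405 L/s.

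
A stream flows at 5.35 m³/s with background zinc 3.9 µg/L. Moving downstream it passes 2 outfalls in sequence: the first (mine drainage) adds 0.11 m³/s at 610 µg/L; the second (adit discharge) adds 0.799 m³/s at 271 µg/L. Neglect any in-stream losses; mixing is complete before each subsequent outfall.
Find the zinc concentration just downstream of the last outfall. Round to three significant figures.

48.6 µg/L

Outfall 1: combined Q = 5.460 m³/s; C = (5.350·3.900 + 0.1100·610.0)/5.460 = 16.11 µg/L.
Outfall 2: combined Q = 6.259 m³/s; C = (5.460·16.11 + 0.7990·271.0)/6.259 = 48.65 µg/L.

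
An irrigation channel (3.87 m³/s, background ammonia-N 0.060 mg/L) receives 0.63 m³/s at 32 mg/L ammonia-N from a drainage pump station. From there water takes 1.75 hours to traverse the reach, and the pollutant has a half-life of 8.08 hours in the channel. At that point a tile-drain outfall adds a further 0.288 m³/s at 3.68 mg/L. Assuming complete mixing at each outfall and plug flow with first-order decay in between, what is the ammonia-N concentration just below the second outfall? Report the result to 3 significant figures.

3.89 mg/L

Mixed concentration C = ΣQC/ΣQ = (3.870·0.06000 + 0.6300·32.00) / 4.500 = 20.39/4.500 = 4.532 mg/L; combined flow 4.500 m³/s.
Half-life 8.08 h → k = ln 2 / 8.08 = 0.08579 h⁻¹ = 2.059 d⁻¹.
After decay, C = 4.532 × e^(−kt) = 4.532 × 0.8606 = 3.900 mg/L.
Second outfall: C = (4.500·3.900 + 0.2880·3.680)/4.788 = 3.887 mg/L.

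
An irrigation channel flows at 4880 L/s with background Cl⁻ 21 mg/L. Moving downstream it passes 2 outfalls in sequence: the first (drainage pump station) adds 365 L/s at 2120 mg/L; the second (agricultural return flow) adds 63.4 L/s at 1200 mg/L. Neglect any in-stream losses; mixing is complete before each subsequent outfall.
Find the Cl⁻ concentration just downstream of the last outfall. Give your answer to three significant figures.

179 mg/L

Below outfall 1: Q → 5245 L/s, C = (4880·21.00 + 365.0·2120)/5245 = 167.1 mg/L.
Below outfall 2: Q → 5308 L/s, C = (5245·167.1 + 63.40·1200)/5308 = 179.4 mg/L.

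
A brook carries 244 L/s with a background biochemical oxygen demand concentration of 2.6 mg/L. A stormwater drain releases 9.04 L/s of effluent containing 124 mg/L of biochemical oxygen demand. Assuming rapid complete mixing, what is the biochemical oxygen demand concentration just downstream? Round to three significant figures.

After mixing, C = (244.0·2.600 + 9.040·124.0) / 253.0 = 1755/253.0 = 6.937 mg/L.

6.94 mg/L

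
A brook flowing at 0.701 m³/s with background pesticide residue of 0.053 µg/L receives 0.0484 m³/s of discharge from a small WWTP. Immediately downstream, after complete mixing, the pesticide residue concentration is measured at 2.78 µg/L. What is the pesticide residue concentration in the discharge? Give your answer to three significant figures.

Mass balance: 0.7010·0.05300 + 0.04840·Cₑ = 0.7494·2.780
→ Cₑ = (0.7494·2.780 − 0.7010·0.05300) / 0.04840 = 42.28 µg/L.

42.3 µg/L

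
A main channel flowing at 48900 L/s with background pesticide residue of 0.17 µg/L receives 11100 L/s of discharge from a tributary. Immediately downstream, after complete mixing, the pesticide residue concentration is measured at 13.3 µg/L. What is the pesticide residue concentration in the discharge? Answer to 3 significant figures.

Mass balance: 48900·0.1700 + 11100·Cₑ = 60000·13.30
→ Cₑ = (60000·13.30 − 48900·0.1700) / 11100 = 71.14 µg/L.

71.1 µg/L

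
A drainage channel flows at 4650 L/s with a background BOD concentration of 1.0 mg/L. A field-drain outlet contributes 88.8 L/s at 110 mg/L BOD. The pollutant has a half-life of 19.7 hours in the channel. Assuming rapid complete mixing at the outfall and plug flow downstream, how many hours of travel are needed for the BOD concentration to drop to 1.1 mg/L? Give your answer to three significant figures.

28.9 h

Conservation of mass: C = (4650·1.000 + 88.80·110.0) / 4739 = 14420/4739 = 3.043 mg/L.
Half-life 19.7 h → k = ln 2 / 19.7 = 0.03519 h⁻¹ = 0.8444 d⁻¹.
3.043·exp(−k·t) = 1.1 → t = ln(3.043/1.1)/k = 104100 s = 28.92 h.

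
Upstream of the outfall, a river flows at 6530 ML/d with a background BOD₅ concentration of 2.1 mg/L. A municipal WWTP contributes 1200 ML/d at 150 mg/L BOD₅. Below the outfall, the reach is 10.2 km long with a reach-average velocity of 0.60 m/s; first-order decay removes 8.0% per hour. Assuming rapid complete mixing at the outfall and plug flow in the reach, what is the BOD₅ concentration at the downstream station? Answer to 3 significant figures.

Mass balance: C = (6530·2.100 + 1200·150.0) / 7730 = 193700/7730 = 25.06 mg/L.
Travel time t = 10.2·1000 / 0.60 = 17000 s = 4.722 h.
8.0%/h lost → k = −ln(1 − 0.08) = 0.08338 h⁻¹.
Applying C = C₀e^(−kt): 25.06 × 0.6745 = 16.90 mg/L.

16.9 mg/L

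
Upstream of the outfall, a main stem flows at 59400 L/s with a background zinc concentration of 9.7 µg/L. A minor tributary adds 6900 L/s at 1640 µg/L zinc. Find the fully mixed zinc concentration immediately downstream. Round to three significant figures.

Mixed concentration C = ΣQC/ΣQ = (59400·9.700 + 6900·1640) / 66300 = 11890000/66300 = 179.4 µg/L.

179 µg/L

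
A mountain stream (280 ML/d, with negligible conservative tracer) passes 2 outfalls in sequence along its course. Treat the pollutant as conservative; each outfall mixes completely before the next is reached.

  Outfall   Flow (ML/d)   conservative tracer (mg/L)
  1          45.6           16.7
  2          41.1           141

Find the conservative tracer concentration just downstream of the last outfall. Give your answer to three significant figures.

After outfall 1: Q = 280.0 + 45.60 = 325.6 ML/d; C = (280.0·0 + 45.60·16.70)/325.6 = 2.339 mg/L.
After outfall 2: Q = 325.6 + 41.10 = 366.7 ML/d; C = (325.6·2.339 + 41.10·141.0)/366.7 = 17.88 mg/L.

17.9 mg/L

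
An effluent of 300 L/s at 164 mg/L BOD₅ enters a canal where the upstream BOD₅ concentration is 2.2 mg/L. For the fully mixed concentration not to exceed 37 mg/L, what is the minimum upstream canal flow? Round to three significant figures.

1090 L/s

Set C_mix = 37: (Q·2.200 + 300.0·164.0) / (Q + 300.0) = 37
→ Q = 300.0·(164.0 − 37)/(37 − 2.200) = 1095 L/s.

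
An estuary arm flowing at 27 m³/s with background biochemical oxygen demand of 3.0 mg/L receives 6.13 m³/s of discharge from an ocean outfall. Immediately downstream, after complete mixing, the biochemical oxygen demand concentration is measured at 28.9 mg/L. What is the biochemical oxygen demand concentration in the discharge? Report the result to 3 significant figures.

Mass balance: 27.00·3.000 + 6.130·Cₑ = 33.13·28.90
→ Cₑ = (33.13·28.90 − 27.00·3.000) / 6.130 = 143.0 mg/L.

143 mg/L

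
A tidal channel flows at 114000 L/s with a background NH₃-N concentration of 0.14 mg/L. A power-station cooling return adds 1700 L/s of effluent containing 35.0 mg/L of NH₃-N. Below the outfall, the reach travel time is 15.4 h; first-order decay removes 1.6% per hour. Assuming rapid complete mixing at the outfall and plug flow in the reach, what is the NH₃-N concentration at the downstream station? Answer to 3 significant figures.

Conservation of mass: C = (114000·0.1400 + 1700·35.00) / 115700 = 75460/115700 = 0.6522 mg/L.
1.6%/h lost → k = −ln(1 − 0.016) = 0.01613 h⁻¹.
Applying C = C₀e^(−kt): 0.6522 × 0.7801 = 0.5088 mg/L.

0.509 mg/L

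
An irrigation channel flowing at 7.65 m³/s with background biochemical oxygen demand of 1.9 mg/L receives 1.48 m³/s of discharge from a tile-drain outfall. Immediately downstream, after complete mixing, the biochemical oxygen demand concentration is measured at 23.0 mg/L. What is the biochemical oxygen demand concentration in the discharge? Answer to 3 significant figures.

132 mg/L

Mass balance: 7.650·1.900 + 1.480·Cₑ = 9.130·23.00
→ Cₑ = (9.130·23.00 − 7.650·1.900) / 1.480 = 132.1 mg/L.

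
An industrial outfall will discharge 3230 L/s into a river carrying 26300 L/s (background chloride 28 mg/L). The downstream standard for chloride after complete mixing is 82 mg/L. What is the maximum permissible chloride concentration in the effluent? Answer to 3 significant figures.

522 mg/L

At the limit, (Qr·Cr + Qe·Cₑ)/(Qr + Qe) = 82:
Cₑ = (29530·82 − 26300·28.00) / 3230 = 521.7 mg/L.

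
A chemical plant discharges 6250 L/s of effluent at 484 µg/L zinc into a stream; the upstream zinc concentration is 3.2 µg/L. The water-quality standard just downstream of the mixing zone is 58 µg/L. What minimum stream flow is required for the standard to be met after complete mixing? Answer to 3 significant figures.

Set C_mix = 58: (Q·3.200 + 6250·484.0) / (Q + 6250) = 58
→ Q = 6250·(484.0 − 58)/(58 − 3.200) = 48590 L/s.

48600 L/s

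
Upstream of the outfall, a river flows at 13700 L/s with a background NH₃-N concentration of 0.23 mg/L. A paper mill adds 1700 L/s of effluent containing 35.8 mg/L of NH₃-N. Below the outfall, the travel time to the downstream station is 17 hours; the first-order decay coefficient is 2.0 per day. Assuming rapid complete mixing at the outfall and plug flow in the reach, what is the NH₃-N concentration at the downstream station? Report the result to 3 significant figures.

Flow-weighted average: C = (13700·0.2300 + 1700·35.80) / 15400 = 64010/15400 = 4.157 mg/L.
Applying C = C₀e^(−kt): 4.157 × 0.2425 = 1.008 mg/L.

1.01 mg/L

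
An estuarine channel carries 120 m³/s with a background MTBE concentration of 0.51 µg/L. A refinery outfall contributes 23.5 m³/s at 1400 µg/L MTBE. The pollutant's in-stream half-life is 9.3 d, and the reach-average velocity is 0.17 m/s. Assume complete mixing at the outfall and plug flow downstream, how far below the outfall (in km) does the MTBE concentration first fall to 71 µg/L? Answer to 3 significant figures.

Flow-weighted average: C = (120.0·0.5100 + 23.50·1400) / 143.5 = 32960/143.5 = 229.7 µg/L.
Half-life 9.3 d → k = ln 2 / 9.3 = 0.07453 d⁻¹.
Set 229.7·exp(−k·t) = 71 → t = ln(229.7/71)/k = 1361000 s = 378.1 h.
Distance = v·t = 0.17·1361000 = 231400 m = 231.4 km.

231 km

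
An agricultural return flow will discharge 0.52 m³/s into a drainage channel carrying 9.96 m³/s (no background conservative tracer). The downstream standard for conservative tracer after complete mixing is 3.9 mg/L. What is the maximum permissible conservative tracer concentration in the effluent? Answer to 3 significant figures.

At the limit, (Qr·Cr + Qe·Cₑ)/(Qr + Qe) = 3.9:
Cₑ = (10.48·3.9 − 9.960·0) / 0.5200 = 78.60 mg/L.

78.6 mg/L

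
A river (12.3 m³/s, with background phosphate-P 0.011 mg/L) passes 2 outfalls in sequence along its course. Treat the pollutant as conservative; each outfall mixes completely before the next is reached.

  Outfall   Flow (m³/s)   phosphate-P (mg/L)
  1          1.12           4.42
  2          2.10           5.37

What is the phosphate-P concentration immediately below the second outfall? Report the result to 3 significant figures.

1.05 mg/L

Outfall 1: combined Q = 13.42 m³/s; C = (12.30·0.01100 + 1.120·4.420)/13.42 = 0.3790 mg/L.
Outfall 2: combined Q = 15.52 m³/s; C = (13.42·0.3790 + 2.100·5.370)/15.52 = 1.054 mg/L.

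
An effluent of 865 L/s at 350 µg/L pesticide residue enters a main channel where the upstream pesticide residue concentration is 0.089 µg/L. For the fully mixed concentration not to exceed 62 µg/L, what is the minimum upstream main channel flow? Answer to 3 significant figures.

4020 L/s

Set C_mix = 62: (Q·0.08900 + 865.0·350.0) / (Q + 865.0) = 62
→ Q = 865.0·(350.0 − 62)/(62 − 0.08900) = 4024 L/s.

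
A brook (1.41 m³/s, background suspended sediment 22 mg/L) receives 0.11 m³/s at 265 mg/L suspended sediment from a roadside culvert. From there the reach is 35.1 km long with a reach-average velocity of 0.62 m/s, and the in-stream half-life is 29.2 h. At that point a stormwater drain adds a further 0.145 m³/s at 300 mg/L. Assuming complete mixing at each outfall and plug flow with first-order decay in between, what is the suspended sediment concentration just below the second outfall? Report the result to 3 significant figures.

Mass balance: C = (1.410·22.00 + 0.1100·265.0) / 1.520 = 60.17/1.520 = 39.59 mg/L; combined flow 1.520 m³/s.
Travel time t = 35.1·1000 / 0.62 = 56610 s = 15.73 h.
Half-life 29.2 h → k = ln 2 / 29.2 = 0.02374 h⁻¹ = 0.5697 d⁻¹.
After decay, C = 39.59 × e^(−kt) = 39.59 × 0.6885 = 27.25 mg/L.
Second outfall: C = (1.520·27.25 + 0.1450·300.0)/1.665 = 51.01 mg/L.

51.0 mg/L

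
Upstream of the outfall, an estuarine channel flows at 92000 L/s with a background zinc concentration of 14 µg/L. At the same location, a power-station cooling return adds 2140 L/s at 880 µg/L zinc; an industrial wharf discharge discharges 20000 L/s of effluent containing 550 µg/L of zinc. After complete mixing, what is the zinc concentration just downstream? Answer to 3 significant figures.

124 µg/L

Flow-weighted average: C = (92000·14.00 + 2140·880.0 + 20000·550.0) / 114100 = 14170000/114100 = 124.2 µg/L.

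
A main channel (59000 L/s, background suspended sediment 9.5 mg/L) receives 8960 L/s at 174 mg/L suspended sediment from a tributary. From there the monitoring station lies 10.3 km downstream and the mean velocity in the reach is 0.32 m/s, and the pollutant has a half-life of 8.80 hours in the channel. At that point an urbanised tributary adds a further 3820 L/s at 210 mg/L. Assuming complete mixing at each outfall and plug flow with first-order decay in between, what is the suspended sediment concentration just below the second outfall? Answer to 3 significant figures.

25.8 mg/L

Mass balance: C = (59000·9.500 + 8960·174.0) / 67960 = 2120000/67960 = 31.19 mg/L; combined flow 67960 L/s.
Travel time t = 10.3·1000 / 0.32 = 32190 s = 8.941 h.
Half-life 8.80 h → k = ln 2 / 8.80 = 0.07877 h⁻¹ = 1.890 d⁻¹.
After decay, C = 31.19 × e^(−kt) = 31.19 × 0.4945 = 15.42 mg/L.
Second outfall: C = (67960·15.42 + 3820·210.0)/71780 = 25.78 mg/L.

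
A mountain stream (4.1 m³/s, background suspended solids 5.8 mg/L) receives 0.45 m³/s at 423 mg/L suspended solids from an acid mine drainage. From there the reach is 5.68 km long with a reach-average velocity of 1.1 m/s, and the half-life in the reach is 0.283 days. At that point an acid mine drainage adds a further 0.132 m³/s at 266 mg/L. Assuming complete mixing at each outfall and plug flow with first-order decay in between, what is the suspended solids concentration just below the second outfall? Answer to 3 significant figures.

Mass balance: C = (4.100·5.800 + 0.4500·423.0) / 4.550 = 214.1/4.550 = 47.06 mg/L; combined flow 4.550 m³/s.
Travel time t = 5.68·1000 / 1.1 = 5164 s = 1.434 h.
Half-life 0.283 d → k = ln 2 / 0.283 = 2.449 d⁻¹.
Decay over the reach: 47.06·exp(−kt) = 47.06·0.8638 = 40.65 mg/L.
Second outfall: C = (4.550·40.65 + 0.1320·266.0)/4.682 = 47.01 mg/L.

47.0 mg/L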